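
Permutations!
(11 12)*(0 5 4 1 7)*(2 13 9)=[5, 7, 13, 3, 1, 4, 6, 0, 8, 2, 10, 12, 11, 9]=(0 5 4 1 7)(2 13 9)(11 12)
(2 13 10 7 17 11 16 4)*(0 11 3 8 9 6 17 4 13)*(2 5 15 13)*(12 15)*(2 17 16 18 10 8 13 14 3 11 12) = (0 12 15 14 3 13 8 9 6 16 17 11 18 10 7 4 5 2) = [12, 1, 0, 13, 5, 2, 16, 4, 9, 6, 7, 18, 15, 8, 3, 14, 17, 11, 10]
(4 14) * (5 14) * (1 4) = [0, 4, 2, 3, 5, 14, 6, 7, 8, 9, 10, 11, 12, 13, 1] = (1 4 5 14)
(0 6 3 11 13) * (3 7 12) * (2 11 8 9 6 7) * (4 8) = [7, 1, 11, 4, 8, 5, 2, 12, 9, 6, 10, 13, 3, 0] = (0 7 12 3 4 8 9 6 2 11 13)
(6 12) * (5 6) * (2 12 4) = (2 12 5 6 4) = [0, 1, 12, 3, 2, 6, 4, 7, 8, 9, 10, 11, 5]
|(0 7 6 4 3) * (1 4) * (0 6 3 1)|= 4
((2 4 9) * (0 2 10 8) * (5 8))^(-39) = ((0 2 4 9 10 5 8))^(-39) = (0 9 8 4 5 2 10)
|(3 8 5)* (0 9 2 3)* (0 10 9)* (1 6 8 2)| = 6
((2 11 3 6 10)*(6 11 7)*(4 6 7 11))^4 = (2 6 3)(4 11 10)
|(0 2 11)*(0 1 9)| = |(0 2 11 1 9)| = 5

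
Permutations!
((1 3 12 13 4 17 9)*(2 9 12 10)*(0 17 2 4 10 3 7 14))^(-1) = (0 14 7 1 9 2 4 10 13 12 17)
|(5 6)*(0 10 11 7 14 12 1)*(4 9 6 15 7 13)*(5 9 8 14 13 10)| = |(0 5 15 7 13 4 8 14 12 1)(6 9)(10 11)| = 10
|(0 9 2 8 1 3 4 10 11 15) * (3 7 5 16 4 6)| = 12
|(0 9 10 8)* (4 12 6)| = 12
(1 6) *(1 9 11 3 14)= (1 6 9 11 3 14)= [0, 6, 2, 14, 4, 5, 9, 7, 8, 11, 10, 3, 12, 13, 1]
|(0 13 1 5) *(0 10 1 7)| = 3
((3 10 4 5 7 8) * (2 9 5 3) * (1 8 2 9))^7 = (1 8 9 5 7 2)(3 10 4)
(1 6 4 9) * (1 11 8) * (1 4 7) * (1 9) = [0, 6, 2, 3, 1, 5, 7, 9, 4, 11, 10, 8] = (1 6 7 9 11 8 4)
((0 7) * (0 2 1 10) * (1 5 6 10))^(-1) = ((0 7 2 5 6 10))^(-1) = (0 10 6 5 2 7)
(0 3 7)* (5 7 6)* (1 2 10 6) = (0 3 1 2 10 6 5 7) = [3, 2, 10, 1, 4, 7, 5, 0, 8, 9, 6]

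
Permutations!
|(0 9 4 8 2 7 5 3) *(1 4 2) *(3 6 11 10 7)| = |(0 9 2 3)(1 4 8)(5 6 11 10 7)| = 60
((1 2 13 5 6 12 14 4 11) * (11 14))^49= (4 14)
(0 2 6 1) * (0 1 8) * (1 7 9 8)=(0 2 6 1 7 9 8)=[2, 7, 6, 3, 4, 5, 1, 9, 0, 8]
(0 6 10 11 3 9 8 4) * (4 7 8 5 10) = (0 6 4)(3 9 5 10 11)(7 8) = [6, 1, 2, 9, 0, 10, 4, 8, 7, 5, 11, 3]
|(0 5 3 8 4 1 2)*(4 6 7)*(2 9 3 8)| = 10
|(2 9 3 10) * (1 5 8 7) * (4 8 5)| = |(1 4 8 7)(2 9 3 10)| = 4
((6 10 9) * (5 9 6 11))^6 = (11)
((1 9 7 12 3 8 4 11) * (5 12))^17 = ((1 9 7 5 12 3 8 4 11))^17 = (1 11 4 8 3 12 5 7 9)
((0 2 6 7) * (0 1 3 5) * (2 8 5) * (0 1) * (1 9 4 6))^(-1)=((0 8 5 9 4 6 7)(1 3 2))^(-1)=(0 7 6 4 9 5 8)(1 2 3)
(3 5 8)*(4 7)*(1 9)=(1 9)(3 5 8)(4 7)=[0, 9, 2, 5, 7, 8, 6, 4, 3, 1]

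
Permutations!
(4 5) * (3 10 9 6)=(3 10 9 6)(4 5)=[0, 1, 2, 10, 5, 4, 3, 7, 8, 6, 9]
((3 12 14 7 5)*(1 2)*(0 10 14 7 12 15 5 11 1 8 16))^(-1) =((0 10 14 12 7 11 1 2 8 16)(3 15 5))^(-1) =(0 16 8 2 1 11 7 12 14 10)(3 5 15)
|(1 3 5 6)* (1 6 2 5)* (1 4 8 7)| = 10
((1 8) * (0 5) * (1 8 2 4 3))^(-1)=((8)(0 5)(1 2 4 3))^(-1)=(8)(0 5)(1 3 4 2)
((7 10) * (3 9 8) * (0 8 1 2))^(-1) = ((0 8 3 9 1 2)(7 10))^(-1) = (0 2 1 9 3 8)(7 10)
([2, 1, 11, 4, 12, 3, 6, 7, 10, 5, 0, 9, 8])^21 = [2, 1, 11, 4, 12, 3, 6, 7, 10, 5, 0, 9, 8]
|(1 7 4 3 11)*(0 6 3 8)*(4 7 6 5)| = 4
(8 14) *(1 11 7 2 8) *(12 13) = (1 11 7 2 8 14)(12 13) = [0, 11, 8, 3, 4, 5, 6, 2, 14, 9, 10, 7, 13, 12, 1]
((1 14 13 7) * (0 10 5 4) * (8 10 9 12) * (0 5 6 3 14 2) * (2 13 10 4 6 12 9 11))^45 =((0 11 2)(1 13 7)(3 14 10 12 8 4 5 6))^45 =(3 4 10 6 8 14 5 12)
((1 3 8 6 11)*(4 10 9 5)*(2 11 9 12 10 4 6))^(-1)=(1 11 2 8 3)(5 9 6)(10 12)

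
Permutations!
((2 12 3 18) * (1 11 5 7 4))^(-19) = ((1 11 5 7 4)(2 12 3 18))^(-19) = (1 11 5 7 4)(2 12 3 18)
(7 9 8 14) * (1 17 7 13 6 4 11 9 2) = (1 17 7 2)(4 11 9 8 14 13 6) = [0, 17, 1, 3, 11, 5, 4, 2, 14, 8, 10, 9, 12, 6, 13, 15, 16, 7]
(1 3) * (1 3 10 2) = (1 10 2) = [0, 10, 1, 3, 4, 5, 6, 7, 8, 9, 2]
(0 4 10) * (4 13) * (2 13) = (0 2 13 4 10) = [2, 1, 13, 3, 10, 5, 6, 7, 8, 9, 0, 11, 12, 4]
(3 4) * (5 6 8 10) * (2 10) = (2 10 5 6 8)(3 4) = [0, 1, 10, 4, 3, 6, 8, 7, 2, 9, 5]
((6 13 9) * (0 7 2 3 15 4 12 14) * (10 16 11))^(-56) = ((0 7 2 3 15 4 12 14)(6 13 9)(10 16 11))^(-56) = (6 13 9)(10 16 11)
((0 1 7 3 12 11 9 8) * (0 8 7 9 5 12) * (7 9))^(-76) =((0 1 7 3)(5 12 11))^(-76) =(5 11 12)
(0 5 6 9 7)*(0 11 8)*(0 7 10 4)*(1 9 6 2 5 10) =(0 10 4)(1 9)(2 5)(7 11 8) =[10, 9, 5, 3, 0, 2, 6, 11, 7, 1, 4, 8]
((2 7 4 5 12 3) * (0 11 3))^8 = (12)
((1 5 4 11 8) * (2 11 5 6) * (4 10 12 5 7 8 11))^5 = (1 8 7 4 2 6)(5 12 10) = ((1 6 2 4 7 8)(5 10 12))^5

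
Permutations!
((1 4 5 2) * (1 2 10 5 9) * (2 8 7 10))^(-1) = (1 9 4)(2 5 10 7 8)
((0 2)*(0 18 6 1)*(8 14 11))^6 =(0 2 18 6 1)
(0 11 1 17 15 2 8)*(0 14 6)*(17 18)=(0 11 1 18 17 15 2 8 14 6)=[11, 18, 8, 3, 4, 5, 0, 7, 14, 9, 10, 1, 12, 13, 6, 2, 16, 15, 17]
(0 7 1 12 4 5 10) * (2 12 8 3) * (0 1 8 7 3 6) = [3, 7, 12, 2, 5, 10, 0, 8, 6, 9, 1, 11, 4] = (0 3 2 12 4 5 10 1 7 8 6)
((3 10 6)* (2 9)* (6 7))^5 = (2 9)(3 10 7 6)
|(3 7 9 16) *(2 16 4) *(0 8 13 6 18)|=|(0 8 13 6 18)(2 16 3 7 9 4)|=30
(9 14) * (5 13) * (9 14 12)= (14)(5 13)(9 12)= [0, 1, 2, 3, 4, 13, 6, 7, 8, 12, 10, 11, 9, 5, 14]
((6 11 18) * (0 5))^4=(6 11 18)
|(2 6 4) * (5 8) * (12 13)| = 6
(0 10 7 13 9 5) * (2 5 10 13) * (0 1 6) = (0 13 9 10 7 2 5 1 6) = [13, 6, 5, 3, 4, 1, 0, 2, 8, 10, 7, 11, 12, 9]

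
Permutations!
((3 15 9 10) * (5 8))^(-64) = (15)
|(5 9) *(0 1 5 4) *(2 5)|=6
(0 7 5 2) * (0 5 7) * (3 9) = (2 5)(3 9) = [0, 1, 5, 9, 4, 2, 6, 7, 8, 3]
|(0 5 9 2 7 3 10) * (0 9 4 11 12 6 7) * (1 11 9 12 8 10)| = |(0 5 4 9 2)(1 11 8 10 12 6 7 3)| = 40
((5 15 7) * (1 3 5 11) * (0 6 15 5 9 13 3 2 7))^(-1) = ((0 6 15)(1 2 7 11)(3 9 13))^(-1) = (0 15 6)(1 11 7 2)(3 13 9)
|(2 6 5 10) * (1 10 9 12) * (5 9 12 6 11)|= |(1 10 2 11 5 12)(6 9)|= 6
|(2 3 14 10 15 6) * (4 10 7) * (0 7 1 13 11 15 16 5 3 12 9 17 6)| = 60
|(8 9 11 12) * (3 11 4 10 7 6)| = |(3 11 12 8 9 4 10 7 6)| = 9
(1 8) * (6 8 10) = [0, 10, 2, 3, 4, 5, 8, 7, 1, 9, 6] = (1 10 6 8)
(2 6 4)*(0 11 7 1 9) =(0 11 7 1 9)(2 6 4) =[11, 9, 6, 3, 2, 5, 4, 1, 8, 0, 10, 7]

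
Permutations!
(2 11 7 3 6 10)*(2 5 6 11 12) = (2 12)(3 11 7)(5 6 10) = [0, 1, 12, 11, 4, 6, 10, 3, 8, 9, 5, 7, 2]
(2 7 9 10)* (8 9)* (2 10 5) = (10)(2 7 8 9 5) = [0, 1, 7, 3, 4, 2, 6, 8, 9, 5, 10]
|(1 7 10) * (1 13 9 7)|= |(7 10 13 9)|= 4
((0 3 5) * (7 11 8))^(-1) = (0 5 3)(7 8 11)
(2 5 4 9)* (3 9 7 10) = (2 5 4 7 10 3 9) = [0, 1, 5, 9, 7, 4, 6, 10, 8, 2, 3]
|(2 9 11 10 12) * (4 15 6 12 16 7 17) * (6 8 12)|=|(2 9 11 10 16 7 17 4 15 8 12)|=11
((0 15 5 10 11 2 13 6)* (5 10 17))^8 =(17)(0 15 10 11 2 13 6)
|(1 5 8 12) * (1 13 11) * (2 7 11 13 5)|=|(13)(1 2 7 11)(5 8 12)|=12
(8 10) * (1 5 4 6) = (1 5 4 6)(8 10) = [0, 5, 2, 3, 6, 4, 1, 7, 10, 9, 8]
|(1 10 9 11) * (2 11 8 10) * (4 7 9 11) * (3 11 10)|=8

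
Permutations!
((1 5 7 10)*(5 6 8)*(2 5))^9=(1 8 5 10 6 2 7)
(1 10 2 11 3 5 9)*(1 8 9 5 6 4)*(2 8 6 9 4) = (1 10 8 4)(2 11 3 9 6) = [0, 10, 11, 9, 1, 5, 2, 7, 4, 6, 8, 3]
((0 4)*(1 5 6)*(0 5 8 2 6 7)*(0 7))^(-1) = (0 5 4)(1 6 2 8)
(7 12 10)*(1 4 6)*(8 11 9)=(1 4 6)(7 12 10)(8 11 9)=[0, 4, 2, 3, 6, 5, 1, 12, 11, 8, 7, 9, 10]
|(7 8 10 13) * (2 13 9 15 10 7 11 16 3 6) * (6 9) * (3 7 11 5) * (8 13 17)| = |(2 17 8 11 16 7 13 5 3 9 15 10 6)| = 13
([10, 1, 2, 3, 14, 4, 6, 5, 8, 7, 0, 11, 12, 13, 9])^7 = [10, 1, 2, 3, 9, 14, 6, 4, 8, 5, 0, 11, 12, 13, 7]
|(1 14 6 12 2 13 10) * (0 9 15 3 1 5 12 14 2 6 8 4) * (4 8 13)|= |(0 9 15 3 1 2 4)(5 12 6 14 13 10)|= 42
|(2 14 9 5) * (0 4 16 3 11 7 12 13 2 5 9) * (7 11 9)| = |(0 4 16 3 9 7 12 13 2 14)| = 10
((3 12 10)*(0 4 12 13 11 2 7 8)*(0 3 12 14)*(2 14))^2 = ((0 4 2 7 8 3 13 11 14)(10 12))^2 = (0 2 8 13 14 4 7 3 11)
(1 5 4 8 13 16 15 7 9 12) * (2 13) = (1 5 4 8 2 13 16 15 7 9 12) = [0, 5, 13, 3, 8, 4, 6, 9, 2, 12, 10, 11, 1, 16, 14, 7, 15]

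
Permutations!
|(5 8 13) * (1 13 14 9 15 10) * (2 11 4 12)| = |(1 13 5 8 14 9 15 10)(2 11 4 12)| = 8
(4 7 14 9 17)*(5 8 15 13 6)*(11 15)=[0, 1, 2, 3, 7, 8, 5, 14, 11, 17, 10, 15, 12, 6, 9, 13, 16, 4]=(4 7 14 9 17)(5 8 11 15 13 6)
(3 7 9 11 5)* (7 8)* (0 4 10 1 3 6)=(0 4 10 1 3 8 7 9 11 5 6)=[4, 3, 2, 8, 10, 6, 0, 9, 7, 11, 1, 5]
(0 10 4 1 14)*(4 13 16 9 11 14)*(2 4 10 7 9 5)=(0 7 9 11 14)(1 10 13 16 5 2 4)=[7, 10, 4, 3, 1, 2, 6, 9, 8, 11, 13, 14, 12, 16, 0, 15, 5]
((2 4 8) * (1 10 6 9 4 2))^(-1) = ((1 10 6 9 4 8))^(-1) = (1 8 4 9 6 10)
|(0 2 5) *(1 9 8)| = 3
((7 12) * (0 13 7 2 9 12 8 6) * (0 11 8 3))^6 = (0 7)(3 13)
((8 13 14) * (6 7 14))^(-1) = ((6 7 14 8 13))^(-1) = (6 13 8 14 7)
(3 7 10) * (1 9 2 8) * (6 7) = (1 9 2 8)(3 6 7 10) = [0, 9, 8, 6, 4, 5, 7, 10, 1, 2, 3]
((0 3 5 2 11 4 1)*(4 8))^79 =((0 3 5 2 11 8 4 1))^79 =(0 1 4 8 11 2 5 3)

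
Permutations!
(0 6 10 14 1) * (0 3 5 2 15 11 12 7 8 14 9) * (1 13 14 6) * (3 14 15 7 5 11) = [1, 14, 7, 11, 4, 2, 10, 8, 6, 0, 9, 12, 5, 15, 13, 3] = (0 1 14 13 15 3 11 12 5 2 7 8 6 10 9)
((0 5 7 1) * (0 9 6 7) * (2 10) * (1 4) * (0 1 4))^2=(10)(0 1 6)(5 9 7)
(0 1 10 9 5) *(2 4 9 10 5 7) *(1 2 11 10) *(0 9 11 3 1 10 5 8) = (0 2 4 11 5 9 7 3 1 8) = [2, 8, 4, 1, 11, 9, 6, 3, 0, 7, 10, 5]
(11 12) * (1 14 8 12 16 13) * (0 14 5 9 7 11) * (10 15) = (0 14 8 12)(1 5 9 7 11 16 13)(10 15) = [14, 5, 2, 3, 4, 9, 6, 11, 12, 7, 15, 16, 0, 1, 8, 10, 13]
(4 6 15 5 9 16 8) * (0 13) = (0 13)(4 6 15 5 9 16 8) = [13, 1, 2, 3, 6, 9, 15, 7, 4, 16, 10, 11, 12, 0, 14, 5, 8]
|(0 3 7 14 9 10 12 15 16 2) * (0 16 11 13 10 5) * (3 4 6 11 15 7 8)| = 22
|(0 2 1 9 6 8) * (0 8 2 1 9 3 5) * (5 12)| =15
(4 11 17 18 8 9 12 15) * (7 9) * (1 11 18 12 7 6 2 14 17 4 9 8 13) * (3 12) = (1 11 4 18 13)(2 14 17 3 12 15 9 7 8 6) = [0, 11, 14, 12, 18, 5, 2, 8, 6, 7, 10, 4, 15, 1, 17, 9, 16, 3, 13]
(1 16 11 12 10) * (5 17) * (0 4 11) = (0 4 11 12 10 1 16)(5 17) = [4, 16, 2, 3, 11, 17, 6, 7, 8, 9, 1, 12, 10, 13, 14, 15, 0, 5]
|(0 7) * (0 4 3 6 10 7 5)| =|(0 5)(3 6 10 7 4)| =10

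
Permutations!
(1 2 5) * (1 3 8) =(1 2 5 3 8) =[0, 2, 5, 8, 4, 3, 6, 7, 1]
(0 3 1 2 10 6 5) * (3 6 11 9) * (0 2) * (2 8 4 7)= (0 6 5 8 4 7 2 10 11 9 3 1)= [6, 0, 10, 1, 7, 8, 5, 2, 4, 3, 11, 9]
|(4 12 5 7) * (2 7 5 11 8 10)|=7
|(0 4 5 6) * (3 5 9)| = |(0 4 9 3 5 6)| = 6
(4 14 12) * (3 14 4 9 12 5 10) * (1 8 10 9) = [0, 8, 2, 14, 4, 9, 6, 7, 10, 12, 3, 11, 1, 13, 5] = (1 8 10 3 14 5 9 12)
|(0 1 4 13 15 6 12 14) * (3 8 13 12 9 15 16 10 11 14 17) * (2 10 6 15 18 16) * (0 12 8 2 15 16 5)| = 77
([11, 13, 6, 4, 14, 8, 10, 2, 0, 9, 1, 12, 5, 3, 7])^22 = [12, 14, 13, 2, 6, 0, 3, 1, 11, 9, 4, 5, 8, 7, 10]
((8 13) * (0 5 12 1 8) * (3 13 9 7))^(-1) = ((0 5 12 1 8 9 7 3 13))^(-1) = (0 13 3 7 9 8 1 12 5)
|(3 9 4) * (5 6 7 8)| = 12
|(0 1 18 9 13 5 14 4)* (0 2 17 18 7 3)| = 8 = |(0 1 7 3)(2 17 18 9 13 5 14 4)|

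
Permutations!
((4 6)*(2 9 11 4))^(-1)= ((2 9 11 4 6))^(-1)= (2 6 4 11 9)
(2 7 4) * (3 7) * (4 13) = (2 3 7 13 4) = [0, 1, 3, 7, 2, 5, 6, 13, 8, 9, 10, 11, 12, 4]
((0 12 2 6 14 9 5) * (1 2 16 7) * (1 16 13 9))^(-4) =(16)(0 12 13 9 5)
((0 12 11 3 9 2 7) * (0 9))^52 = ((0 12 11 3)(2 7 9))^52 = (12)(2 7 9)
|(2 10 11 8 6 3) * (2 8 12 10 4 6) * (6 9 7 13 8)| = 6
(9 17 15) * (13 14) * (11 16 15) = (9 17 11 16 15)(13 14) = [0, 1, 2, 3, 4, 5, 6, 7, 8, 17, 10, 16, 12, 14, 13, 9, 15, 11]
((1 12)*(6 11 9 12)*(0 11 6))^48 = ((0 11 9 12 1))^48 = (0 12 11 1 9)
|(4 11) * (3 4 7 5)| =5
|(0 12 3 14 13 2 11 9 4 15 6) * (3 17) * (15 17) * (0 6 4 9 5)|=11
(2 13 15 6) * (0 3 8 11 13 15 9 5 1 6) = (0 3 8 11 13 9 5 1 6 2 15) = [3, 6, 15, 8, 4, 1, 2, 7, 11, 5, 10, 13, 12, 9, 14, 0]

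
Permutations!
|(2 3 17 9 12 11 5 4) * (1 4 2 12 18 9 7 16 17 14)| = |(1 4 12 11 5 2 3 14)(7 16 17)(9 18)| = 24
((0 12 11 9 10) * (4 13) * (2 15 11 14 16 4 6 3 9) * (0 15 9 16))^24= (2 11 15 10 9)(3 6 13 4 16)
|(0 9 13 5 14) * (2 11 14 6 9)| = |(0 2 11 14)(5 6 9 13)| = 4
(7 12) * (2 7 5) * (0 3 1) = (0 3 1)(2 7 12 5) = [3, 0, 7, 1, 4, 2, 6, 12, 8, 9, 10, 11, 5]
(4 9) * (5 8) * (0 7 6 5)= (0 7 6 5 8)(4 9)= [7, 1, 2, 3, 9, 8, 5, 6, 0, 4]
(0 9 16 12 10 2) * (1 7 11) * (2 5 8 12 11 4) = (0 9 16 11 1 7 4 2)(5 8 12 10) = [9, 7, 0, 3, 2, 8, 6, 4, 12, 16, 5, 1, 10, 13, 14, 15, 11]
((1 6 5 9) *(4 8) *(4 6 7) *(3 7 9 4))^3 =(1 9)(3 7)(4 5 6 8)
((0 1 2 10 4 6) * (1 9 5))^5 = (0 10 5 6 2 9 4 1)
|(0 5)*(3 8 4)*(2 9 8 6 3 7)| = 10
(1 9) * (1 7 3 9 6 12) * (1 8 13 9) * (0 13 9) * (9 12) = (0 13)(1 6 9 7 3)(8 12) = [13, 6, 2, 1, 4, 5, 9, 3, 12, 7, 10, 11, 8, 0]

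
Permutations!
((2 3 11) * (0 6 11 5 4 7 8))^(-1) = ((0 6 11 2 3 5 4 7 8))^(-1) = (0 8 7 4 5 3 2 11 6)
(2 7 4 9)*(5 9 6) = (2 7 4 6 5 9) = [0, 1, 7, 3, 6, 9, 5, 4, 8, 2]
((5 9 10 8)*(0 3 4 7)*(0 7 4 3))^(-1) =(5 8 10 9)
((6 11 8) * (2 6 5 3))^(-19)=((2 6 11 8 5 3))^(-19)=(2 3 5 8 11 6)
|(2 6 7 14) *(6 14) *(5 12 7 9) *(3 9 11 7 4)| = |(2 14)(3 9 5 12 4)(6 11 7)| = 30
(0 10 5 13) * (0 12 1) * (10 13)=[13, 0, 2, 3, 4, 10, 6, 7, 8, 9, 5, 11, 1, 12]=(0 13 12 1)(5 10)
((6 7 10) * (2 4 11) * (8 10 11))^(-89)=((2 4 8 10 6 7 11))^(-89)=(2 8 6 11 4 10 7)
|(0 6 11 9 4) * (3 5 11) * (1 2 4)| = |(0 6 3 5 11 9 1 2 4)| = 9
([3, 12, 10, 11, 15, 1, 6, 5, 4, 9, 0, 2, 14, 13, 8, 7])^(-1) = [10, 5, 11, 0, 8, 7, 6, 15, 14, 9, 2, 3, 1, 13, 12, 4]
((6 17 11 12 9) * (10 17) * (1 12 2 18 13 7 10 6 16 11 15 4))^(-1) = (1 4 15 17 10 7 13 18 2 11 16 9 12)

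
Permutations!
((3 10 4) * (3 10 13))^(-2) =(13)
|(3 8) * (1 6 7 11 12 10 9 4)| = 8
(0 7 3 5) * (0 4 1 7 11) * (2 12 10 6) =(0 11)(1 7 3 5 4)(2 12 10 6) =[11, 7, 12, 5, 1, 4, 2, 3, 8, 9, 6, 0, 10]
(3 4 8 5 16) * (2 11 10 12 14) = (2 11 10 12 14)(3 4 8 5 16) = [0, 1, 11, 4, 8, 16, 6, 7, 5, 9, 12, 10, 14, 13, 2, 15, 3]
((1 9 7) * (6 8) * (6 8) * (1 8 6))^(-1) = (1 6 8 7 9)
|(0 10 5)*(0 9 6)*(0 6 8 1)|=6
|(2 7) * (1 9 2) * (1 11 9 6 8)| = 12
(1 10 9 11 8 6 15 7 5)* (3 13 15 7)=(1 10 9 11 8 6 7 5)(3 13 15)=[0, 10, 2, 13, 4, 1, 7, 5, 6, 11, 9, 8, 12, 15, 14, 3]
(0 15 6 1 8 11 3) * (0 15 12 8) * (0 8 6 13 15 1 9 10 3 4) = (0 12 6 9 10 3 1 8 11 4)(13 15) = [12, 8, 2, 1, 0, 5, 9, 7, 11, 10, 3, 4, 6, 15, 14, 13]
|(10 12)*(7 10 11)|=4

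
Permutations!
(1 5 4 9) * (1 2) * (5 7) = (1 7 5 4 9 2) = [0, 7, 1, 3, 9, 4, 6, 5, 8, 2]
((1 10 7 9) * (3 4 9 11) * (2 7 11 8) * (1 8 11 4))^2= ((1 10 4 9 8 2 7 11 3))^2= (1 4 8 7 3 10 9 2 11)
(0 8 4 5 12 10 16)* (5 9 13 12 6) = [8, 1, 2, 3, 9, 6, 5, 7, 4, 13, 16, 11, 10, 12, 14, 15, 0] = (0 8 4 9 13 12 10 16)(5 6)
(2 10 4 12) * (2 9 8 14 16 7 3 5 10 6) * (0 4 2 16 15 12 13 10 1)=(0 4 13 10 2 6 16 7 3 5 1)(8 14 15 12 9)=[4, 0, 6, 5, 13, 1, 16, 3, 14, 8, 2, 11, 9, 10, 15, 12, 7]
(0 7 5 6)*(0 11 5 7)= (5 6 11)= [0, 1, 2, 3, 4, 6, 11, 7, 8, 9, 10, 5]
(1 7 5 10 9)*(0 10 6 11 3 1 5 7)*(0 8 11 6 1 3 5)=(0 10 9)(1 8 11 5)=[10, 8, 2, 3, 4, 1, 6, 7, 11, 0, 9, 5]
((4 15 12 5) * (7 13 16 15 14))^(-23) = (4 14 7 13 16 15 12 5)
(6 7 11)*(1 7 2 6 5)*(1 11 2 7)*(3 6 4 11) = (2 4 11 5 3 6 7) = [0, 1, 4, 6, 11, 3, 7, 2, 8, 9, 10, 5]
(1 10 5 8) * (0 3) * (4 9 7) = (0 3)(1 10 5 8)(4 9 7) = [3, 10, 2, 0, 9, 8, 6, 4, 1, 7, 5]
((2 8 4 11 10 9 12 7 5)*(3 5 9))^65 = ((2 8 4 11 10 3 5)(7 9 12))^65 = (2 4 10 5 8 11 3)(7 12 9)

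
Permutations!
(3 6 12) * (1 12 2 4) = (1 12 3 6 2 4) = [0, 12, 4, 6, 1, 5, 2, 7, 8, 9, 10, 11, 3]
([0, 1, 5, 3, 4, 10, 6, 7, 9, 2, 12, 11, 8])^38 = [0, 1, 10, 3, 4, 12, 6, 7, 2, 5, 8, 11, 9]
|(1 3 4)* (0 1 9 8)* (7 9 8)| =|(0 1 3 4 8)(7 9)| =10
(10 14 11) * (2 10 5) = (2 10 14 11 5) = [0, 1, 10, 3, 4, 2, 6, 7, 8, 9, 14, 5, 12, 13, 11]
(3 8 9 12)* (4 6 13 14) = (3 8 9 12)(4 6 13 14) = [0, 1, 2, 8, 6, 5, 13, 7, 9, 12, 10, 11, 3, 14, 4]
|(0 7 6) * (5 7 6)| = |(0 6)(5 7)| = 2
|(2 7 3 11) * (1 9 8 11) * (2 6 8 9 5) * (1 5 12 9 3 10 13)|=|(1 12 9 3 5 2 7 10 13)(6 8 11)|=9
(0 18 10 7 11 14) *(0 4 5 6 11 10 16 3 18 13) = (0 13)(3 18 16)(4 5 6 11 14)(7 10) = [13, 1, 2, 18, 5, 6, 11, 10, 8, 9, 7, 14, 12, 0, 4, 15, 3, 17, 16]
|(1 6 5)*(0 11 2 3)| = 12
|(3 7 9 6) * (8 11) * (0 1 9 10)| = |(0 1 9 6 3 7 10)(8 11)| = 14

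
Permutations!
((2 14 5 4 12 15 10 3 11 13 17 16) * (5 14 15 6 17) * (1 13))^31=(1 6 10 5 16 11 12 15 13 17 3 4 2)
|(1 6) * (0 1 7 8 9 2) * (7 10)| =|(0 1 6 10 7 8 9 2)| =8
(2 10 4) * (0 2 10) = (0 2)(4 10) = [2, 1, 0, 3, 10, 5, 6, 7, 8, 9, 4]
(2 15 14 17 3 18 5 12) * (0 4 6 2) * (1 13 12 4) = [1, 13, 15, 18, 6, 4, 2, 7, 8, 9, 10, 11, 0, 12, 17, 14, 16, 3, 5] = (0 1 13 12)(2 15 14 17 3 18 5 4 6)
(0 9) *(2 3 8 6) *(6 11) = (0 9)(2 3 8 11 6) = [9, 1, 3, 8, 4, 5, 2, 7, 11, 0, 10, 6]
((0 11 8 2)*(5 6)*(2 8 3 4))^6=(0 11 3 4 2)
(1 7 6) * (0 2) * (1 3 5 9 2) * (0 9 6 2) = (0 1 7 2 9)(3 5 6) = [1, 7, 9, 5, 4, 6, 3, 2, 8, 0]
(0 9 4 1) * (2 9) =[2, 0, 9, 3, 1, 5, 6, 7, 8, 4] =(0 2 9 4 1)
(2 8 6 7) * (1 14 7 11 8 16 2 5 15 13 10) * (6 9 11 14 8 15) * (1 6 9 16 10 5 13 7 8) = (2 10 6 14 8 16)(5 9 11 15 7 13) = [0, 1, 10, 3, 4, 9, 14, 13, 16, 11, 6, 15, 12, 5, 8, 7, 2]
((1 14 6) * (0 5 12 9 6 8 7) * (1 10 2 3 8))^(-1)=((0 5 12 9 6 10 2 3 8 7)(1 14))^(-1)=(0 7 8 3 2 10 6 9 12 5)(1 14)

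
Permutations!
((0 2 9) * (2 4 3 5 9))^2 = ((0 4 3 5 9))^2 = (0 3 9 4 5)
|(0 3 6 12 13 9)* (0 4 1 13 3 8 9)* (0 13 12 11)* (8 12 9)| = |(13)(0 12 3 6 11)(1 9 4)| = 15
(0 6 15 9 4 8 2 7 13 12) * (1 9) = [6, 9, 7, 3, 8, 5, 15, 13, 2, 4, 10, 11, 0, 12, 14, 1] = (0 6 15 1 9 4 8 2 7 13 12)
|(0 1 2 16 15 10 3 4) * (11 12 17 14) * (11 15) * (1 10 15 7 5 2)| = |(0 10 3 4)(2 16 11 12 17 14 7 5)| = 8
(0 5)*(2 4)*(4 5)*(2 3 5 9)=(0 4 3 5)(2 9)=[4, 1, 9, 5, 3, 0, 6, 7, 8, 2]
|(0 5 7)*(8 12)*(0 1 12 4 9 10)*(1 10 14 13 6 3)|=|(0 5 7 10)(1 12 8 4 9 14 13 6 3)|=36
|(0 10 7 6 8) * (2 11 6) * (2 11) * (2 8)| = 7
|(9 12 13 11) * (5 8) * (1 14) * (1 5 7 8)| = 12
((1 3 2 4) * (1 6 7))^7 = (1 3 2 4 6 7) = ((1 3 2 4 6 7))^7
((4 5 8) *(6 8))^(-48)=(8)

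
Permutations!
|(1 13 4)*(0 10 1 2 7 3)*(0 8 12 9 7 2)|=|(0 10 1 13 4)(3 8 12 9 7)|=5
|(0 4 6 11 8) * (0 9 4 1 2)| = |(0 1 2)(4 6 11 8 9)| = 15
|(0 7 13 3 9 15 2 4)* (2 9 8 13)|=|(0 7 2 4)(3 8 13)(9 15)|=12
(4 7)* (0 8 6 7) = (0 8 6 7 4) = [8, 1, 2, 3, 0, 5, 7, 4, 6]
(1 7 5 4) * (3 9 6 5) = (1 7 3 9 6 5 4) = [0, 7, 2, 9, 1, 4, 5, 3, 8, 6]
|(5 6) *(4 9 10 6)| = 5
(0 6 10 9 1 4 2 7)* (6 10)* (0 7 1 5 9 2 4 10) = (1 10 2)(5 9) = [0, 10, 1, 3, 4, 9, 6, 7, 8, 5, 2]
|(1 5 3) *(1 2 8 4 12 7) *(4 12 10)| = |(1 5 3 2 8 12 7)(4 10)| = 14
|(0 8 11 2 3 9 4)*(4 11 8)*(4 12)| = 12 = |(0 12 4)(2 3 9 11)|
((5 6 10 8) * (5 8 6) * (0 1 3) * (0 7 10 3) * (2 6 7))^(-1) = ((0 1)(2 6 3)(7 10))^(-1) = (0 1)(2 3 6)(7 10)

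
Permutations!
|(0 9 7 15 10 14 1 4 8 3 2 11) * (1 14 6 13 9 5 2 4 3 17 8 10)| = |(0 5 2 11)(1 3 4 10 6 13 9 7 15)(8 17)| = 36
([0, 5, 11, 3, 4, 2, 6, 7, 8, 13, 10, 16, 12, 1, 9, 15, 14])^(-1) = (1 13 9 14 16 11 2 5)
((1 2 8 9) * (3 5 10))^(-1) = (1 9 8 2)(3 10 5)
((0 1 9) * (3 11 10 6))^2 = ((0 1 9)(3 11 10 6))^2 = (0 9 1)(3 10)(6 11)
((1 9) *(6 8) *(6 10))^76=(6 8 10)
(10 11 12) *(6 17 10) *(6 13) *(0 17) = (0 17 10 11 12 13 6) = [17, 1, 2, 3, 4, 5, 0, 7, 8, 9, 11, 12, 13, 6, 14, 15, 16, 10]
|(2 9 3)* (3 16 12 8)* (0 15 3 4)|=|(0 15 3 2 9 16 12 8 4)|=9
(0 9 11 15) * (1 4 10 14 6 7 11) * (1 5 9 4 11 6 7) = (0 4 10 14 7 6 1 11 15)(5 9) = [4, 11, 2, 3, 10, 9, 1, 6, 8, 5, 14, 15, 12, 13, 7, 0]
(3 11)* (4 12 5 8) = (3 11)(4 12 5 8) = [0, 1, 2, 11, 12, 8, 6, 7, 4, 9, 10, 3, 5]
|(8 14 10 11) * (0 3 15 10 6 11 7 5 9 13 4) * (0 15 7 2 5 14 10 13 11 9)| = |(0 3 7 14 6 9 11 8 10 2 5)(4 15 13)| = 33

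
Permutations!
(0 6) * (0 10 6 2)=(0 2)(6 10)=[2, 1, 0, 3, 4, 5, 10, 7, 8, 9, 6]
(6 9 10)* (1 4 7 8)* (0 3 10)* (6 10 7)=(10)(0 3 7 8 1 4 6 9)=[3, 4, 2, 7, 6, 5, 9, 8, 1, 0, 10]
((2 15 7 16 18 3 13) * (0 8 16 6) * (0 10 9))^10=((0 8 16 18 3 13 2 15 7 6 10 9))^10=(0 10 7 2 3 16)(6 15 13 18 8 9)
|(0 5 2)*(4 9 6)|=3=|(0 5 2)(4 9 6)|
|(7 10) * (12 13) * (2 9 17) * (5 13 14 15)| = 30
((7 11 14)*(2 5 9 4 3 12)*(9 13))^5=((2 5 13 9 4 3 12)(7 11 14))^5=(2 3 9 5 12 4 13)(7 14 11)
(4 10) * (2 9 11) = (2 9 11)(4 10) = [0, 1, 9, 3, 10, 5, 6, 7, 8, 11, 4, 2]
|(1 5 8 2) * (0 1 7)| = 6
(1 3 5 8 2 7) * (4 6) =(1 3 5 8 2 7)(4 6) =[0, 3, 7, 5, 6, 8, 4, 1, 2]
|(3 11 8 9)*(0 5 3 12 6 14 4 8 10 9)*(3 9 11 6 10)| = |(0 5 9 12 10 11 3 6 14 4 8)| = 11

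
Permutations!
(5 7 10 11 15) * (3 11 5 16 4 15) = [0, 1, 2, 11, 15, 7, 6, 10, 8, 9, 5, 3, 12, 13, 14, 16, 4] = (3 11)(4 15 16)(5 7 10)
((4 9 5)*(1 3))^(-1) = (1 3)(4 5 9)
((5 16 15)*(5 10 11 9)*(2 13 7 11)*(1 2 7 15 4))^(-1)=(1 4 16 5 9 11 7 10 15 13 2)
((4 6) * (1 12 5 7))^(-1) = ((1 12 5 7)(4 6))^(-1) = (1 7 5 12)(4 6)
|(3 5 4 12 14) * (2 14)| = 6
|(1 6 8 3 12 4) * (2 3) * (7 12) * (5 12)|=|(1 6 8 2 3 7 5 12 4)|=9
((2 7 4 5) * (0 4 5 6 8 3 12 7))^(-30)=(0 7 8)(2 12 6)(3 4 5)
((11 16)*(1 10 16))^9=((1 10 16 11))^9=(1 10 16 11)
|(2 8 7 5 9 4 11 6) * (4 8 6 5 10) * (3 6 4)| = 10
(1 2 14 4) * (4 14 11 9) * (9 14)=[0, 2, 11, 3, 1, 5, 6, 7, 8, 4, 10, 14, 12, 13, 9]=(1 2 11 14 9 4)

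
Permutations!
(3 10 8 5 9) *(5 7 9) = (3 10 8 7 9) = [0, 1, 2, 10, 4, 5, 6, 9, 7, 3, 8]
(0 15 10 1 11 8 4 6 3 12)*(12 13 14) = [15, 11, 2, 13, 6, 5, 3, 7, 4, 9, 1, 8, 0, 14, 12, 10] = (0 15 10 1 11 8 4 6 3 13 14 12)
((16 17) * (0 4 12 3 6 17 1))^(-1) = ((0 4 12 3 6 17 16 1))^(-1) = (0 1 16 17 6 3 12 4)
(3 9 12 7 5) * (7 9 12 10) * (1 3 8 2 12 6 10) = (1 3 6 10 7 5 8 2 12 9) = [0, 3, 12, 6, 4, 8, 10, 5, 2, 1, 7, 11, 9]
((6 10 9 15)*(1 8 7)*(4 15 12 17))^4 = (1 8 7)(4 9 15 12 6 17 10)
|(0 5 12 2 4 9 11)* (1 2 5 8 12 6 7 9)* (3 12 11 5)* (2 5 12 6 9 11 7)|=|(0 8 7 11)(1 5 9 12 3 6 2 4)|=8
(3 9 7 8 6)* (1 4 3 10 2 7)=(1 4 3 9)(2 7 8 6 10)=[0, 4, 7, 9, 3, 5, 10, 8, 6, 1, 2]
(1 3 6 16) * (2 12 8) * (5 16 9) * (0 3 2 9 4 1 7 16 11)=(0 3 6 4 1 2 12 8 9 5 11)(7 16)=[3, 2, 12, 6, 1, 11, 4, 16, 9, 5, 10, 0, 8, 13, 14, 15, 7]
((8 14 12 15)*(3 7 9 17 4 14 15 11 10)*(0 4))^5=(0 10)(3 4)(7 14)(8 15)(9 12)(11 17)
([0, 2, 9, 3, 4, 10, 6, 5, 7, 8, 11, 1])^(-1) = (1 11 10 5 7 8 9 2)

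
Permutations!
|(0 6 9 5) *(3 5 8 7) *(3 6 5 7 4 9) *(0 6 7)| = 12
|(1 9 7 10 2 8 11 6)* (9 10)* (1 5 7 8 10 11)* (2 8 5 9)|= 9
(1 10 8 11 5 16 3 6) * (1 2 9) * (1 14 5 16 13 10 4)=(1 4)(2 9 14 5 13 10 8 11 16 3 6)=[0, 4, 9, 6, 1, 13, 2, 7, 11, 14, 8, 16, 12, 10, 5, 15, 3]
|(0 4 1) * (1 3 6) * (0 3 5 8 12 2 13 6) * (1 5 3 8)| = |(0 4 3)(1 8 12 2 13 6 5)| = 21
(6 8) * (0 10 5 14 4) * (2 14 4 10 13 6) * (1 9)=(0 13 6 8 2 14 10 5 4)(1 9)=[13, 9, 14, 3, 0, 4, 8, 7, 2, 1, 5, 11, 12, 6, 10]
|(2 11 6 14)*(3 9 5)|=|(2 11 6 14)(3 9 5)|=12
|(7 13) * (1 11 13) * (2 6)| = |(1 11 13 7)(2 6)| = 4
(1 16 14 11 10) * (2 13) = [0, 16, 13, 3, 4, 5, 6, 7, 8, 9, 1, 10, 12, 2, 11, 15, 14] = (1 16 14 11 10)(2 13)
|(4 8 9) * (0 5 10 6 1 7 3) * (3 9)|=|(0 5 10 6 1 7 9 4 8 3)|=10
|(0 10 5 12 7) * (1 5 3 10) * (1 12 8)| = |(0 12 7)(1 5 8)(3 10)| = 6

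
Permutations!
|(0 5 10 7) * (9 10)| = |(0 5 9 10 7)| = 5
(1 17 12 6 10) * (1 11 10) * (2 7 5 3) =(1 17 12 6)(2 7 5 3)(10 11) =[0, 17, 7, 2, 4, 3, 1, 5, 8, 9, 11, 10, 6, 13, 14, 15, 16, 12]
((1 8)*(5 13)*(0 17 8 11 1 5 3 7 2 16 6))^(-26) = (0 13 16 8 7)(2 17 3 6 5)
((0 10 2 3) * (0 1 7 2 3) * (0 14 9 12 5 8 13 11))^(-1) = (0 11 13 8 5 12 9 14 2 7 1 3 10)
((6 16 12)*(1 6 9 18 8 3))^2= (1 16 9 8)(3 6 12 18)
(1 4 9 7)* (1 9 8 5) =(1 4 8 5)(7 9) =[0, 4, 2, 3, 8, 1, 6, 9, 5, 7]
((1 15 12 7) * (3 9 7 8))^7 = (15)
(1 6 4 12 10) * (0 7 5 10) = [7, 6, 2, 3, 12, 10, 4, 5, 8, 9, 1, 11, 0] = (0 7 5 10 1 6 4 12)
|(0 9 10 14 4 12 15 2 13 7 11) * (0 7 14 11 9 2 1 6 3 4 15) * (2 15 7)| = 7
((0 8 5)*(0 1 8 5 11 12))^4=(0 11 1)(5 12 8)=((0 5 1 8 11 12))^4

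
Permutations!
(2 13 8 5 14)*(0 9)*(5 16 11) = [9, 1, 13, 3, 4, 14, 6, 7, 16, 0, 10, 5, 12, 8, 2, 15, 11] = (0 9)(2 13 8 16 11 5 14)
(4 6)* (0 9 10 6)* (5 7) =(0 9 10 6 4)(5 7) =[9, 1, 2, 3, 0, 7, 4, 5, 8, 10, 6]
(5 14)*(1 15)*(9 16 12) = (1 15)(5 14)(9 16 12) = [0, 15, 2, 3, 4, 14, 6, 7, 8, 16, 10, 11, 9, 13, 5, 1, 12]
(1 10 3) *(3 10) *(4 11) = [0, 3, 2, 1, 11, 5, 6, 7, 8, 9, 10, 4] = (1 3)(4 11)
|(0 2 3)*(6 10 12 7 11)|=15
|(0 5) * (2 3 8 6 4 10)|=|(0 5)(2 3 8 6 4 10)|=6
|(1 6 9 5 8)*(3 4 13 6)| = 8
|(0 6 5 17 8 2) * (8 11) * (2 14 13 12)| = 10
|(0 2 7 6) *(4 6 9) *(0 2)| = 5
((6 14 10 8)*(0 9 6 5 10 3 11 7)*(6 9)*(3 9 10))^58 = ((0 6 14 9 10 8 5 3 11 7))^58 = (0 11 5 10 14)(3 8 9 6 7)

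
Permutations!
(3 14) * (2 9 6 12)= (2 9 6 12)(3 14)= [0, 1, 9, 14, 4, 5, 12, 7, 8, 6, 10, 11, 2, 13, 3]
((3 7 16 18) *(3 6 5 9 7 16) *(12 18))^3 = ((3 16 12 18 6 5 9 7))^3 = (3 18 9 16 6 7 12 5)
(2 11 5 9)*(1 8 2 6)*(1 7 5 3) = (1 8 2 11 3)(5 9 6 7) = [0, 8, 11, 1, 4, 9, 7, 5, 2, 6, 10, 3]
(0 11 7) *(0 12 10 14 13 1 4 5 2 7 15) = (0 11 15)(1 4 5 2 7 12 10 14 13) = [11, 4, 7, 3, 5, 2, 6, 12, 8, 9, 14, 15, 10, 1, 13, 0]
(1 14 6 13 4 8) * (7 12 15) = (1 14 6 13 4 8)(7 12 15) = [0, 14, 2, 3, 8, 5, 13, 12, 1, 9, 10, 11, 15, 4, 6, 7]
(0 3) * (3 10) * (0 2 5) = [10, 1, 5, 2, 4, 0, 6, 7, 8, 9, 3] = (0 10 3 2 5)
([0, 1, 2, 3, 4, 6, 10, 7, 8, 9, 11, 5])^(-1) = (5 11 10 6)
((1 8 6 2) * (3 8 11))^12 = ((1 11 3 8 6 2))^12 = (11)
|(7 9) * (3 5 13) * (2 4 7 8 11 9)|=|(2 4 7)(3 5 13)(8 11 9)|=3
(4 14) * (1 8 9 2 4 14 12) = (14)(1 8 9 2 4 12) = [0, 8, 4, 3, 12, 5, 6, 7, 9, 2, 10, 11, 1, 13, 14]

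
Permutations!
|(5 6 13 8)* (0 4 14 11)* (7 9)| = 4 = |(0 4 14 11)(5 6 13 8)(7 9)|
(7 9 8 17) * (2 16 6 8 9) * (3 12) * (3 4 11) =(2 16 6 8 17 7)(3 12 4 11) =[0, 1, 16, 12, 11, 5, 8, 2, 17, 9, 10, 3, 4, 13, 14, 15, 6, 7]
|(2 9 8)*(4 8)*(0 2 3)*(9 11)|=|(0 2 11 9 4 8 3)|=7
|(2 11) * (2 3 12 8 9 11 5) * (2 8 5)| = 6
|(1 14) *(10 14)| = |(1 10 14)| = 3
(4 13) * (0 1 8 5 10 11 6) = (0 1 8 5 10 11 6)(4 13) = [1, 8, 2, 3, 13, 10, 0, 7, 5, 9, 11, 6, 12, 4]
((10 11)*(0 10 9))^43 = ((0 10 11 9))^43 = (0 9 11 10)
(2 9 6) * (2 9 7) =[0, 1, 7, 3, 4, 5, 9, 2, 8, 6] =(2 7)(6 9)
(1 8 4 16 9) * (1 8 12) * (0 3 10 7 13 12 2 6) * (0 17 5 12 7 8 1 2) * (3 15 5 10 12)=[15, 0, 6, 12, 16, 3, 17, 13, 4, 1, 8, 11, 2, 7, 14, 5, 9, 10]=(0 15 5 3 12 2 6 17 10 8 4 16 9 1)(7 13)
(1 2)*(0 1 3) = (0 1 2 3) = [1, 2, 3, 0]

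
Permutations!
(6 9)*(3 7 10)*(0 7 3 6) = (0 7 10 6 9) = [7, 1, 2, 3, 4, 5, 9, 10, 8, 0, 6]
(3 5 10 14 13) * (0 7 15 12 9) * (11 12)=(0 7 15 11 12 9)(3 5 10 14 13)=[7, 1, 2, 5, 4, 10, 6, 15, 8, 0, 14, 12, 9, 3, 13, 11]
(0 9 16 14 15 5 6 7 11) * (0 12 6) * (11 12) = [9, 1, 2, 3, 4, 0, 7, 12, 8, 16, 10, 11, 6, 13, 15, 5, 14] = (0 9 16 14 15 5)(6 7 12)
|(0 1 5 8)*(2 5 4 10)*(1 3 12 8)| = |(0 3 12 8)(1 4 10 2 5)| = 20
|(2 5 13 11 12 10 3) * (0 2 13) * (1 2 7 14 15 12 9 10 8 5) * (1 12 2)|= |(0 7 14 15 2 12 8 5)(3 13 11 9 10)|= 40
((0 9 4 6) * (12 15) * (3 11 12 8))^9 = (0 9 4 6)(3 8 15 12 11)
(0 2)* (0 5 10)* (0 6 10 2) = (2 5)(6 10) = [0, 1, 5, 3, 4, 2, 10, 7, 8, 9, 6]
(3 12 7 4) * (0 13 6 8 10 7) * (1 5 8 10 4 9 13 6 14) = [6, 5, 2, 12, 3, 8, 10, 9, 4, 13, 7, 11, 0, 14, 1] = (0 6 10 7 9 13 14 1 5 8 4 3 12)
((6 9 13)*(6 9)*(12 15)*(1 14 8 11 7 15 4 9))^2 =(1 8 7 12 9)(4 13 14 11 15)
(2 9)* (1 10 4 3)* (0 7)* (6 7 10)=(0 10 4 3 1 6 7)(2 9)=[10, 6, 9, 1, 3, 5, 7, 0, 8, 2, 4]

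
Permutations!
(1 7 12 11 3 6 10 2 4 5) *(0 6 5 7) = (0 6 10 2 4 7 12 11 3 5 1) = [6, 0, 4, 5, 7, 1, 10, 12, 8, 9, 2, 3, 11]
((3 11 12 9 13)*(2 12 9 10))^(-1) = ((2 12 10)(3 11 9 13))^(-1) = (2 10 12)(3 13 9 11)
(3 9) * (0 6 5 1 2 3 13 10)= (0 6 5 1 2 3 9 13 10)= [6, 2, 3, 9, 4, 1, 5, 7, 8, 13, 0, 11, 12, 10]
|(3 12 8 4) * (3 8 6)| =|(3 12 6)(4 8)| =6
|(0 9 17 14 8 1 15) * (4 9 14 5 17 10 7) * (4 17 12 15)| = |(0 14 8 1 4 9 10 7 17 5 12 15)| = 12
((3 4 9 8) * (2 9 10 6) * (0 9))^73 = (0 9 8 3 4 10 6 2)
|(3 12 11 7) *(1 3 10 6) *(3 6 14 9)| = 14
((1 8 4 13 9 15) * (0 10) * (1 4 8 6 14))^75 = (0 10)(4 15 9 13)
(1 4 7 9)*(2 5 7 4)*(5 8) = (1 2 8 5 7 9) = [0, 2, 8, 3, 4, 7, 6, 9, 5, 1]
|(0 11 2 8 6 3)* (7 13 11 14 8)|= |(0 14 8 6 3)(2 7 13 11)|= 20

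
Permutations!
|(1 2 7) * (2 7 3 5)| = 6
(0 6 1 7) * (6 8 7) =(0 8 7)(1 6) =[8, 6, 2, 3, 4, 5, 1, 0, 7]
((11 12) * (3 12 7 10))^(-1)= (3 10 7 11 12)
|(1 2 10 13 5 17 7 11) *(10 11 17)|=|(1 2 11)(5 10 13)(7 17)|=6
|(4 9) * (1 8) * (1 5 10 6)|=|(1 8 5 10 6)(4 9)|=10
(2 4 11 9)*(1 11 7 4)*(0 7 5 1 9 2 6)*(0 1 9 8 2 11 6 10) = (11)(0 7 4 5 9 10)(1 6)(2 8) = [7, 6, 8, 3, 5, 9, 1, 4, 2, 10, 0, 11]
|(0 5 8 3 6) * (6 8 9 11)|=|(0 5 9 11 6)(3 8)|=10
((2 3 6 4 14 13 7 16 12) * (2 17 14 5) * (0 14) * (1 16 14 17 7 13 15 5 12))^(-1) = ((0 17)(1 16)(2 3 6 4 12 7 14 15 5))^(-1) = (0 17)(1 16)(2 5 15 14 7 12 4 6 3)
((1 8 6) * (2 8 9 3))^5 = (1 6 8 2 3 9) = ((1 9 3 2 8 6))^5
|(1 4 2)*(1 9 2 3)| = 6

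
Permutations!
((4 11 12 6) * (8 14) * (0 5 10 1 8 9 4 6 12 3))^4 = (0 8 11 10 9)(1 4 5 14 3) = ((0 5 10 1 8 14 9 4 11 3))^4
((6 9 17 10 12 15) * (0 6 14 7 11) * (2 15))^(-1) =(0 11 7 14 15 2 12 10 17 9 6) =((0 6 9 17 10 12 2 15 14 7 11))^(-1)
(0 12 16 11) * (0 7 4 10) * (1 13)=(0 12 16 11 7 4 10)(1 13)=[12, 13, 2, 3, 10, 5, 6, 4, 8, 9, 0, 7, 16, 1, 14, 15, 11]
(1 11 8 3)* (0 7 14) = [7, 11, 2, 1, 4, 5, 6, 14, 3, 9, 10, 8, 12, 13, 0] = (0 7 14)(1 11 8 3)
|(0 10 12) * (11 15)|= |(0 10 12)(11 15)|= 6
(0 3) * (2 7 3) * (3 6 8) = (0 2 7 6 8 3) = [2, 1, 7, 0, 4, 5, 8, 6, 3]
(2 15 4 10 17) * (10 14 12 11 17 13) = (2 15 4 14 12 11 17)(10 13) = [0, 1, 15, 3, 14, 5, 6, 7, 8, 9, 13, 17, 11, 10, 12, 4, 16, 2]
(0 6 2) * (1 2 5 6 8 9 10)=[8, 2, 0, 3, 4, 6, 5, 7, 9, 10, 1]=(0 8 9 10 1 2)(5 6)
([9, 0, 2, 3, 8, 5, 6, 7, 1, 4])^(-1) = (0 1 8 4 9)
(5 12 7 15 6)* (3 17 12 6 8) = (3 17 12 7 15 8)(5 6) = [0, 1, 2, 17, 4, 6, 5, 15, 3, 9, 10, 11, 7, 13, 14, 8, 16, 12]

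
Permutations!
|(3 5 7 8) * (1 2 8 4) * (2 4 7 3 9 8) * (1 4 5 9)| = 5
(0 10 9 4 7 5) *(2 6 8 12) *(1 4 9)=(0 10 1 4 7 5)(2 6 8 12)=[10, 4, 6, 3, 7, 0, 8, 5, 12, 9, 1, 11, 2]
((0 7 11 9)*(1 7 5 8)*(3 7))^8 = ((0 5 8 1 3 7 11 9))^8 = (11)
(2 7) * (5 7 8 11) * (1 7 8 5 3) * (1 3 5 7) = (2 7)(5 8 11) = [0, 1, 7, 3, 4, 8, 6, 2, 11, 9, 10, 5]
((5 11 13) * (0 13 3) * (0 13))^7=(3 11 5 13)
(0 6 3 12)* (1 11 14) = (0 6 3 12)(1 11 14) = [6, 11, 2, 12, 4, 5, 3, 7, 8, 9, 10, 14, 0, 13, 1]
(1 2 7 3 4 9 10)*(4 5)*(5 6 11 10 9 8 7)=(1 2 5 4 8 7 3 6 11 10)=[0, 2, 5, 6, 8, 4, 11, 3, 7, 9, 1, 10]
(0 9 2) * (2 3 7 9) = [2, 1, 0, 7, 4, 5, 6, 9, 8, 3] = (0 2)(3 7 9)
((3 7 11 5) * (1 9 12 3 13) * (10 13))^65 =(1 12 7 5 13 9 3 11 10)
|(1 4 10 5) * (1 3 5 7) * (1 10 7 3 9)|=7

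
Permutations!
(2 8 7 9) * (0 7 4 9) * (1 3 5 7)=(0 1 3 5 7)(2 8 4 9)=[1, 3, 8, 5, 9, 7, 6, 0, 4, 2]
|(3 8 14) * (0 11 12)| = 3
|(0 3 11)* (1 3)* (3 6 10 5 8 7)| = |(0 1 6 10 5 8 7 3 11)| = 9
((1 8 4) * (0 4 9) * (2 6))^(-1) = (0 9 8 1 4)(2 6)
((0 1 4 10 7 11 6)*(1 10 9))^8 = ((0 10 7 11 6)(1 4 9))^8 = (0 11 10 6 7)(1 9 4)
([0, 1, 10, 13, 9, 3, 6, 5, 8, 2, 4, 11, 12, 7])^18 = (2 4)(3 7)(5 13)(9 10)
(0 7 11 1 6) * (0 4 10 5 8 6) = (0 7 11 1)(4 10 5 8 6) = [7, 0, 2, 3, 10, 8, 4, 11, 6, 9, 5, 1]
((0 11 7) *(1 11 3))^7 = ((0 3 1 11 7))^7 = (0 1 7 3 11)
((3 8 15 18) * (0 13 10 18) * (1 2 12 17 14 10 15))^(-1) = (0 15 13)(1 8 3 18 10 14 17 12 2)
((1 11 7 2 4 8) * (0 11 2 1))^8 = (0 11 7 1 2 4 8)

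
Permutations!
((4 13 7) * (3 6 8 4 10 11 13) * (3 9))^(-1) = (3 9 4 8 6)(7 13 11 10)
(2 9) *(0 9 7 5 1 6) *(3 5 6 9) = (0 3 5 1 9 2 7 6) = [3, 9, 7, 5, 4, 1, 0, 6, 8, 2]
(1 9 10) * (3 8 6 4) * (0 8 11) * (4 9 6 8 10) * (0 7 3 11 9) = (0 10 1 6)(3 9 4 11 7) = [10, 6, 2, 9, 11, 5, 0, 3, 8, 4, 1, 7]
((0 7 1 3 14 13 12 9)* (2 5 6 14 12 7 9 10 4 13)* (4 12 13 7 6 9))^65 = (0 9 5 2 14 6 13 3 1 7 4)(10 12)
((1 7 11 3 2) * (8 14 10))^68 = (1 3 7 2 11)(8 10 14)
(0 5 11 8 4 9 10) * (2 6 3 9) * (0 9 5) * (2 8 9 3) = [0, 1, 6, 5, 8, 11, 2, 7, 4, 10, 3, 9] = (2 6)(3 5 11 9 10)(4 8)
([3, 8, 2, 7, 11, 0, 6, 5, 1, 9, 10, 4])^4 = (11)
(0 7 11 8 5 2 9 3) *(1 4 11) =(0 7 1 4 11 8 5 2 9 3) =[7, 4, 9, 0, 11, 2, 6, 1, 5, 3, 10, 8]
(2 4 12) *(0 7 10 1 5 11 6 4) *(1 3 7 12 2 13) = (0 12 13 1 5 11 6 4 2)(3 7 10) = [12, 5, 0, 7, 2, 11, 4, 10, 8, 9, 3, 6, 13, 1]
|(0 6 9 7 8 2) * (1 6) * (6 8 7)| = |(0 1 8 2)(6 9)| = 4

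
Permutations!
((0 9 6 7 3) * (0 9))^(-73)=((3 9 6 7))^(-73)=(3 7 6 9)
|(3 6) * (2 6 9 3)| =|(2 6)(3 9)| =2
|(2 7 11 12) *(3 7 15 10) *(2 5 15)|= 7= |(3 7 11 12 5 15 10)|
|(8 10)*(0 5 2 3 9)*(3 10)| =7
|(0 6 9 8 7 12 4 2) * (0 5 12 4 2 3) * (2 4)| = 10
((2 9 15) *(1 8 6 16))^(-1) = (1 16 6 8)(2 15 9)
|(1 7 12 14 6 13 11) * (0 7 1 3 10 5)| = 10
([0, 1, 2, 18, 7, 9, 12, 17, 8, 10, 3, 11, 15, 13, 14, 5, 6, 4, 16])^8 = [0, 1, 2, 10, 17, 15, 16, 4, 8, 5, 9, 11, 6, 13, 14, 12, 18, 7, 3]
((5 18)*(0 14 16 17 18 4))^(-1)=(0 4 5 18 17 16 14)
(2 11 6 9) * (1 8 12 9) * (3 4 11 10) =[0, 8, 10, 4, 11, 5, 1, 7, 12, 2, 3, 6, 9] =(1 8 12 9 2 10 3 4 11 6)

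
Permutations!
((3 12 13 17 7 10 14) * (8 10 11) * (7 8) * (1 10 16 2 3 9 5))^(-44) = (1 10 14 9 5)(2 8 13 3 16 17 12)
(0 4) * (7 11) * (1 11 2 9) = [4, 11, 9, 3, 0, 5, 6, 2, 8, 1, 10, 7] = (0 4)(1 11 7 2 9)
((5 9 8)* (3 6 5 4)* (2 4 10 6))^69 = ((2 4 3)(5 9 8 10 6))^69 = (5 6 10 8 9)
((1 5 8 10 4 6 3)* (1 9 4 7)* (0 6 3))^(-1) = ((0 6)(1 5 8 10 7)(3 9 4))^(-1) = (0 6)(1 7 10 8 5)(3 4 9)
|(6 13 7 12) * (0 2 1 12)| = 7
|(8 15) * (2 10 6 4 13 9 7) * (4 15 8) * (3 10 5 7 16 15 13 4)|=21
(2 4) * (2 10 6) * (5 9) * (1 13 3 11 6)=[0, 13, 4, 11, 10, 9, 2, 7, 8, 5, 1, 6, 12, 3]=(1 13 3 11 6 2 4 10)(5 9)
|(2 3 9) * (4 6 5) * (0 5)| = 12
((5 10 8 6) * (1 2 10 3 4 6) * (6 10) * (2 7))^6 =(1 4 6)(2 8 3)(5 7 10)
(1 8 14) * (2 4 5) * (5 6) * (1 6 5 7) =(1 8 14 6 7)(2 4 5) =[0, 8, 4, 3, 5, 2, 7, 1, 14, 9, 10, 11, 12, 13, 6]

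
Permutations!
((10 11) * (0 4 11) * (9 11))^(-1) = ((0 4 9 11 10))^(-1) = (0 10 11 9 4)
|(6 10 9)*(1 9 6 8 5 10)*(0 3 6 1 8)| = 8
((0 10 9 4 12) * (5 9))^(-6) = (12)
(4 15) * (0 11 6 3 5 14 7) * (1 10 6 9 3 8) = (0 11 9 3 5 14 7)(1 10 6 8)(4 15) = [11, 10, 2, 5, 15, 14, 8, 0, 1, 3, 6, 9, 12, 13, 7, 4]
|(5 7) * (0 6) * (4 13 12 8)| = 4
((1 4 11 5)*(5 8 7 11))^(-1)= ((1 4 5)(7 11 8))^(-1)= (1 5 4)(7 8 11)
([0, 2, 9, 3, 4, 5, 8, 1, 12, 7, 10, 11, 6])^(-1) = (1 7 9 2)(6 12 8)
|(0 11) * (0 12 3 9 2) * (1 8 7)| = |(0 11 12 3 9 2)(1 8 7)| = 6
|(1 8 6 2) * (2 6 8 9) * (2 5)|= 4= |(1 9 5 2)|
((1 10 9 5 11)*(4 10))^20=(1 10 5)(4 9 11)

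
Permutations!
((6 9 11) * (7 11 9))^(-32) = ((6 7 11))^(-32) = (6 7 11)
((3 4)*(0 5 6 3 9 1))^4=(0 4 5 9 6 1 3)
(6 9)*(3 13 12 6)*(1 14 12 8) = [0, 14, 2, 13, 4, 5, 9, 7, 1, 3, 10, 11, 6, 8, 12] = (1 14 12 6 9 3 13 8)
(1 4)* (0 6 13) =(0 6 13)(1 4) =[6, 4, 2, 3, 1, 5, 13, 7, 8, 9, 10, 11, 12, 0]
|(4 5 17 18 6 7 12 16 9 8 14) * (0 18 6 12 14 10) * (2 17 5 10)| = |(0 18 12 16 9 8 2 17 6 7 14 4 10)| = 13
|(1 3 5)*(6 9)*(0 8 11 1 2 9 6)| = 8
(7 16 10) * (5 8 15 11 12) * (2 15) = [0, 1, 15, 3, 4, 8, 6, 16, 2, 9, 7, 12, 5, 13, 14, 11, 10] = (2 15 11 12 5 8)(7 16 10)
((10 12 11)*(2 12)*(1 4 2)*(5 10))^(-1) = ((1 4 2 12 11 5 10))^(-1) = (1 10 5 11 12 2 4)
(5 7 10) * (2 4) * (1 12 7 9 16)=(1 12 7 10 5 9 16)(2 4)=[0, 12, 4, 3, 2, 9, 6, 10, 8, 16, 5, 11, 7, 13, 14, 15, 1]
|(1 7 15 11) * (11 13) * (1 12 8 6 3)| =|(1 7 15 13 11 12 8 6 3)| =9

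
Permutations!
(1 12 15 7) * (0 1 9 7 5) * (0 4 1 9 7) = [9, 12, 2, 3, 1, 4, 6, 7, 8, 0, 10, 11, 15, 13, 14, 5] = (0 9)(1 12 15 5 4)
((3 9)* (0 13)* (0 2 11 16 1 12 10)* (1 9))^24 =(0 16 12 2 3)(1 13 9 10 11)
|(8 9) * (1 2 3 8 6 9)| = 4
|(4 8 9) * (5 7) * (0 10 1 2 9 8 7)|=8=|(0 10 1 2 9 4 7 5)|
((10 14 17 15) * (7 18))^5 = (7 18)(10 14 17 15) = ((7 18)(10 14 17 15))^5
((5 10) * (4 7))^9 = (4 7)(5 10)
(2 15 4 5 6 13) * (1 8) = (1 8)(2 15 4 5 6 13) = [0, 8, 15, 3, 5, 6, 13, 7, 1, 9, 10, 11, 12, 2, 14, 4]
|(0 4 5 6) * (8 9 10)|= 12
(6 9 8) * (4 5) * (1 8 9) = (9)(1 8 6)(4 5) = [0, 8, 2, 3, 5, 4, 1, 7, 6, 9]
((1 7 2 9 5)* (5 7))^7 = ((1 5)(2 9 7))^7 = (1 5)(2 9 7)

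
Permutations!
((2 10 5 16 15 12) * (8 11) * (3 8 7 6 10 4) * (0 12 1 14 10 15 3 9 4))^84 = (1 11 5 15 8 10 6 3 14 7 16)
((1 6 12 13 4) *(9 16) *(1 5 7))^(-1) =(1 7 5 4 13 12 6)(9 16)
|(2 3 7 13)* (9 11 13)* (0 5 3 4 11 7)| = |(0 5 3)(2 4 11 13)(7 9)| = 12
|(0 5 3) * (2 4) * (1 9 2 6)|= 15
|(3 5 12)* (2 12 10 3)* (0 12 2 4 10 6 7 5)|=15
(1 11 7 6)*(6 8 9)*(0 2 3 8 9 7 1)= [2, 11, 3, 8, 4, 5, 0, 9, 7, 6, 10, 1]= (0 2 3 8 7 9 6)(1 11)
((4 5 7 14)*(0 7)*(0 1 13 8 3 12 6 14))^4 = ((0 7)(1 13 8 3 12 6 14 4 5))^4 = (1 12 5 3 4 8 14 13 6)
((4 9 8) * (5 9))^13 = ((4 5 9 8))^13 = (4 5 9 8)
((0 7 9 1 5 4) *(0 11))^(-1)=(0 11 4 5 1 9 7)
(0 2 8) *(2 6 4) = (0 6 4 2 8) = [6, 1, 8, 3, 2, 5, 4, 7, 0]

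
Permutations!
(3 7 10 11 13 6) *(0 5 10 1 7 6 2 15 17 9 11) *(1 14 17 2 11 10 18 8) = (0 5 18 8 1 7 14 17 9 10)(2 15)(3 6)(11 13) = [5, 7, 15, 6, 4, 18, 3, 14, 1, 10, 0, 13, 12, 11, 17, 2, 16, 9, 8]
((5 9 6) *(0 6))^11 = ((0 6 5 9))^11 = (0 9 5 6)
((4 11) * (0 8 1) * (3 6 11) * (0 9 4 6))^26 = ((0 8 1 9 4 3)(6 11))^26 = (11)(0 1 4)(3 8 9)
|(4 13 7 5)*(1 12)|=4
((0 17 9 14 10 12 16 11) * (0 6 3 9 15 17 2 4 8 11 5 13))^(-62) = (17)(0 14 4 12 11 5 3)(2 10 8 16 6 13 9) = ((0 2 4 8 11 6 3 9 14 10 12 16 5 13)(15 17))^(-62)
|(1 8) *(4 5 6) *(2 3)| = 6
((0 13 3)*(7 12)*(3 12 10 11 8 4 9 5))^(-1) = ((0 13 12 7 10 11 8 4 9 5 3))^(-1) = (0 3 5 9 4 8 11 10 7 12 13)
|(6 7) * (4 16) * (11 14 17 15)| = 4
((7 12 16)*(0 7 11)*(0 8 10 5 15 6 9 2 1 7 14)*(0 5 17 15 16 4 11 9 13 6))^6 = ((0 14 5 16 9 2 1 7 12 4 11 8 10 17 15)(6 13))^6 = (0 1 10 16 4)(2 8 5 12 15)(7 17 9 11 14)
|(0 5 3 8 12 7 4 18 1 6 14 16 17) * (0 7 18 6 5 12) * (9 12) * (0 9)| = 42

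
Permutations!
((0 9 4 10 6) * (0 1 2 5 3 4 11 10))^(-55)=((0 9 11 10 6 1 2 5 3 4))^(-55)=(0 1)(2 9)(3 10)(4 6)(5 11)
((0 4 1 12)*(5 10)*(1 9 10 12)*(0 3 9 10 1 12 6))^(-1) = (0 6 5 10 4)(1 9 3 12)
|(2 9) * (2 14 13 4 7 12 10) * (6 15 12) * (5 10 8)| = |(2 9 14 13 4 7 6 15 12 8 5 10)| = 12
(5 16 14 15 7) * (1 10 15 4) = (1 10 15 7 5 16 14 4) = [0, 10, 2, 3, 1, 16, 6, 5, 8, 9, 15, 11, 12, 13, 4, 7, 14]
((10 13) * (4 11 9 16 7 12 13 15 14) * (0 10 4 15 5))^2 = (0 5 10)(4 9 7 13 11 16 12)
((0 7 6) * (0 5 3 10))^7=((0 7 6 5 3 10))^7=(0 7 6 5 3 10)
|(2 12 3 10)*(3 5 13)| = 6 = |(2 12 5 13 3 10)|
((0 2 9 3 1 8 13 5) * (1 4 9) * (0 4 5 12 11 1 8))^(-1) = (0 1 11 12 13 8 2)(3 9 4 5)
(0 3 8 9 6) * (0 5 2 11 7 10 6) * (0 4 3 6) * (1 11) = (0 6 5 2 1 11 7 10)(3 8 9 4) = [6, 11, 1, 8, 3, 2, 5, 10, 9, 4, 0, 7]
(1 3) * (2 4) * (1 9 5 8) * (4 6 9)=(1 3 4 2 6 9 5 8)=[0, 3, 6, 4, 2, 8, 9, 7, 1, 5]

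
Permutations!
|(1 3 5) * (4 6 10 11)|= |(1 3 5)(4 6 10 11)|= 12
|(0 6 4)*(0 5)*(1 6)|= 5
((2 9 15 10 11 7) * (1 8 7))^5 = ((1 8 7 2 9 15 10 11))^5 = (1 15 7 11 9 8 10 2)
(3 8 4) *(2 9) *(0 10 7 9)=(0 10 7 9 2)(3 8 4)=[10, 1, 0, 8, 3, 5, 6, 9, 4, 2, 7]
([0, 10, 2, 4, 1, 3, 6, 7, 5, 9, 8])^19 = [0, 10, 2, 4, 1, 3, 6, 7, 5, 9, 8]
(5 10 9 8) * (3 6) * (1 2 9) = (1 2 9 8 5 10)(3 6) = [0, 2, 9, 6, 4, 10, 3, 7, 5, 8, 1]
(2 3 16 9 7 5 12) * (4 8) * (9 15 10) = (2 3 16 15 10 9 7 5 12)(4 8) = [0, 1, 3, 16, 8, 12, 6, 5, 4, 7, 9, 11, 2, 13, 14, 10, 15]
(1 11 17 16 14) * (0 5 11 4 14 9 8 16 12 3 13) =(0 5 11 17 12 3 13)(1 4 14)(8 16 9) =[5, 4, 2, 13, 14, 11, 6, 7, 16, 8, 10, 17, 3, 0, 1, 15, 9, 12]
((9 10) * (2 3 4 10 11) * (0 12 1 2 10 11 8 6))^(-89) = ((0 12 1 2 3 4 11 10 9 8 6))^(-89) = (0 6 8 9 10 11 4 3 2 1 12)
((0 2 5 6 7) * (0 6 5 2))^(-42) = ((6 7))^(-42) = (7)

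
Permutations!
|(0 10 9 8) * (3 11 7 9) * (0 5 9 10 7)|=|(0 7 10 3 11)(5 9 8)|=15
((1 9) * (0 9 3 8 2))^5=((0 9 1 3 8 2))^5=(0 2 8 3 1 9)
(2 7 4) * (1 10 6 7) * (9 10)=[0, 9, 1, 3, 2, 5, 7, 4, 8, 10, 6]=(1 9 10 6 7 4 2)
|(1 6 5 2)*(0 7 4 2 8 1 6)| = |(0 7 4 2 6 5 8 1)| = 8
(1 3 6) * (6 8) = (1 3 8 6) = [0, 3, 2, 8, 4, 5, 1, 7, 6]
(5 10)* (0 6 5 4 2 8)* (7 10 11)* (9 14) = [6, 1, 8, 3, 2, 11, 5, 10, 0, 14, 4, 7, 12, 13, 9] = (0 6 5 11 7 10 4 2 8)(9 14)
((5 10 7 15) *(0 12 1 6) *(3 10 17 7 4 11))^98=((0 12 1 6)(3 10 4 11)(5 17 7 15))^98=(0 1)(3 4)(5 7)(6 12)(10 11)(15 17)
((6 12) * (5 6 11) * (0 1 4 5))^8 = ((0 1 4 5 6 12 11))^8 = (0 1 4 5 6 12 11)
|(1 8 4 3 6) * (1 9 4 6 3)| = 5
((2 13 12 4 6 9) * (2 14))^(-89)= (2 12 6 14 13 4 9)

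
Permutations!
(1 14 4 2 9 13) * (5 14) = (1 5 14 4 2 9 13) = [0, 5, 9, 3, 2, 14, 6, 7, 8, 13, 10, 11, 12, 1, 4]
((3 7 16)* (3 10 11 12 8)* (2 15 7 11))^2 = ((2 15 7 16 10)(3 11 12 8))^2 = (2 7 10 15 16)(3 12)(8 11)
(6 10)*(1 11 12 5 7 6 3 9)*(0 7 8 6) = [7, 11, 2, 9, 4, 8, 10, 0, 6, 1, 3, 12, 5] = (0 7)(1 11 12 5 8 6 10 3 9)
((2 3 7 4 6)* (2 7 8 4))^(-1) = (2 7 6 4 8 3)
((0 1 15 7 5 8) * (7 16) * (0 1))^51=(1 7)(5 15)(8 16)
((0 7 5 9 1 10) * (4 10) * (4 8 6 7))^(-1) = (0 10 4)(1 9 5 7 6 8)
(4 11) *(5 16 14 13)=(4 11)(5 16 14 13)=[0, 1, 2, 3, 11, 16, 6, 7, 8, 9, 10, 4, 12, 5, 13, 15, 14]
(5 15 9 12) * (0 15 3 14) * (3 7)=(0 15 9 12 5 7 3 14)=[15, 1, 2, 14, 4, 7, 6, 3, 8, 12, 10, 11, 5, 13, 0, 9]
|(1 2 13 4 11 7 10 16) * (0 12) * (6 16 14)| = 10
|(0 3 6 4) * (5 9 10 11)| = 4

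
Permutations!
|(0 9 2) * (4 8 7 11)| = 12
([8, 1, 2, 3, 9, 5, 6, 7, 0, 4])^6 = (9)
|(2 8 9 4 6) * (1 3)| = 10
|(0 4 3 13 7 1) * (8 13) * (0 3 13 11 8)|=6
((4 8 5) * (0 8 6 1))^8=((0 8 5 4 6 1))^8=(0 5 6)(1 8 4)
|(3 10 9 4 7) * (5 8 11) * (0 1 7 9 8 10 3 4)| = |(0 1 7 4 9)(5 10 8 11)| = 20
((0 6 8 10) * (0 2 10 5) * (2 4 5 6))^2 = (0 10 5 2 4)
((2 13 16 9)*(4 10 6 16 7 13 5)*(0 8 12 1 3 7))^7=((0 8 12 1 3 7 13)(2 5 4 10 6 16 9))^7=(16)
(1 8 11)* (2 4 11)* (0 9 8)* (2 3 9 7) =[7, 0, 4, 9, 11, 5, 6, 2, 3, 8, 10, 1] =(0 7 2 4 11 1)(3 9 8)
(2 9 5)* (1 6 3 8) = [0, 6, 9, 8, 4, 2, 3, 7, 1, 5] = (1 6 3 8)(2 9 5)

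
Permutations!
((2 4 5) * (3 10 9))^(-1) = ((2 4 5)(3 10 9))^(-1) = (2 5 4)(3 9 10)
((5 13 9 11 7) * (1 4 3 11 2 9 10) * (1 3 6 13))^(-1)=((1 4 6 13 10 3 11 7 5)(2 9))^(-1)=(1 5 7 11 3 10 13 6 4)(2 9)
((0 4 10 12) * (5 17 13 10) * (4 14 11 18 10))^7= (0 14 11 18 10 12)(4 13 17 5)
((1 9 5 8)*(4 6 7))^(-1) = (1 8 5 9)(4 7 6)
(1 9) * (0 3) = (0 3)(1 9) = [3, 9, 2, 0, 4, 5, 6, 7, 8, 1]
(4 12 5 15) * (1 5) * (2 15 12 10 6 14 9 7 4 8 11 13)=(1 5 12)(2 15 8 11 13)(4 10 6 14 9 7)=[0, 5, 15, 3, 10, 12, 14, 4, 11, 7, 6, 13, 1, 2, 9, 8]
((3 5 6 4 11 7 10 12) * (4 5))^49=((3 4 11 7 10 12)(5 6))^49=(3 4 11 7 10 12)(5 6)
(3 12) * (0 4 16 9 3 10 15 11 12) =(0 4 16 9 3)(10 15 11 12) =[4, 1, 2, 0, 16, 5, 6, 7, 8, 3, 15, 12, 10, 13, 14, 11, 9]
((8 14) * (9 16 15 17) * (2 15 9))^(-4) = (2 17 15)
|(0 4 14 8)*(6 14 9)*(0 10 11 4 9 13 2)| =|(0 9 6 14 8 10 11 4 13 2)| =10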